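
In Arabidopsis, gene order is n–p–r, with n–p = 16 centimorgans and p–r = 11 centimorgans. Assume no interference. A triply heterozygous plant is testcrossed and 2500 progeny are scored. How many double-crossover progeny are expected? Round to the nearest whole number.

Map distances give recombination frequencies of 0.160 and 0.110 for the two intervals.
With no interference, expected double-crossover frequency = 0.160 × 0.110 = 0.01760.
Expected number = 0.01760 × 2500 = 44.00 ≈ 44.

44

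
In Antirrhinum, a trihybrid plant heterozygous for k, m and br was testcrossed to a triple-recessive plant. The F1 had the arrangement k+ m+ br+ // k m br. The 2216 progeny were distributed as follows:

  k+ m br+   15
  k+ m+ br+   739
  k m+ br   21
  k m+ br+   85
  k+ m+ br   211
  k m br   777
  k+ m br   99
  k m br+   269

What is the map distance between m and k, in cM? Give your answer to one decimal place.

The two rarest classes, k+ m br+ and k m+ br, are the double crossovers. Comparing them with the parentals, only the m allele has switched, so m is the middle locus and the order is k – m – br.
Crossovers in the k–m interval produce the single-crossover classes k m+ br+ and k+ m br (85 + 99 = 184) plus the double crossovers (36).
RF(k–m) = (184 + 36) / 2216 = 220/2216 = 0.0993 → 9.9 cM.

9.9 cM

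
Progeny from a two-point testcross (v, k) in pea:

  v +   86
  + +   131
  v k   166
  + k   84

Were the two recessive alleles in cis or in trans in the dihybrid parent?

The two most frequent classes are + + (131) and v k (166); these are the parental (non-recombinant) types.
So the F1 carried + + on one chromosome and v k on the other — the recessive alleles are on the same chromosome (cis / coupling).

cis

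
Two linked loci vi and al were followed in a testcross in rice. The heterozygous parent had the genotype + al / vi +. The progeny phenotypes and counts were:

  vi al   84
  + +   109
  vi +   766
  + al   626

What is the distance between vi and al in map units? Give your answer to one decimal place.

12.2 map units

The recombinant classes are + + and vi al: 109 + 84 = 193.
Recombination frequency = 193/1585 = 0.1218 ≈ 12.2%, i.e. 12.2 map units.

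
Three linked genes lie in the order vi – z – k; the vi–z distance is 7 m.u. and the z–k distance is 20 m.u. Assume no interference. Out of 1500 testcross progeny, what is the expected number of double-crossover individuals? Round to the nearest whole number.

Map distances give recombination frequencies of 0.070 and 0.200 for the two intervals.
With no interference, expected double-crossover frequency = 0.070 × 0.200 = 0.01400.
Expected number = 0.01400 × 1500 = 21.00 ≈ 21.

21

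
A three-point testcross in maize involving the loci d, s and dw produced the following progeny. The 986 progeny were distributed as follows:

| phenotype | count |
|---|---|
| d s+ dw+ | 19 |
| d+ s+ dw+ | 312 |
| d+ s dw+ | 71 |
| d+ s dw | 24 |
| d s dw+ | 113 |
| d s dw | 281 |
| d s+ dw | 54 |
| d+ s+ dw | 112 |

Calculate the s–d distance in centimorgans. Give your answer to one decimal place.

17.0 centimorgans

The two most frequent reciprocal classes, d s dw and d+ s+ dw+, are the parental types, so the F1 was d s dw / d+ s+ dw+.
The two rarest classes, d+ s dw and d s+ dw+, are the double crossovers. Comparing them with the parentals, only the d allele has switched, so d is the middle locus and the order is dw – d – s.
Crossovers in the d–s interval produce the single-crossover classes d s+ dw and d+ s dw+ (54 + 71 = 125) plus the double crossovers (43).
RF(d–s) = (125 + 43) / 986 = 168/986 = 0.1704 → 17.0 centimorgans.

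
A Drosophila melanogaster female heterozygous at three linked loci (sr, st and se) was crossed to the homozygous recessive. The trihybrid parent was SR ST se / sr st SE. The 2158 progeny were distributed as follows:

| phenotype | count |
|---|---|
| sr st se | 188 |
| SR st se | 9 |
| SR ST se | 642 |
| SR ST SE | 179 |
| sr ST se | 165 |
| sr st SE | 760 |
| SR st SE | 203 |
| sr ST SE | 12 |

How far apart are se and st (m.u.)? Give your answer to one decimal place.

The two rarest classes, SR st se and sr ST SE, are the double crossovers. Comparing them with the parentals, only the st allele has switched, so st is the middle locus and the order is sr – st – se.
Crossovers in the st–se interval produce the single-crossover classes SR ST SE and sr st se (179 + 188 = 367) plus the double crossovers (21).
RF(st–se) = (367 + 21) / 2158 = 388/2158 = 0.1798 → 18.0 m.u.

18.0 m.u.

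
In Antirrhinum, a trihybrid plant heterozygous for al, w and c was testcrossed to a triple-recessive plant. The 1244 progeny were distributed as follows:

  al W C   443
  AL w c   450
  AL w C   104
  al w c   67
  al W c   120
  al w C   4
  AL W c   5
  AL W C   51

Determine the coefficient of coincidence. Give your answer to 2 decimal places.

The two most frequent reciprocal classes, al W C and AL w c, are the parental types, so the F1 was al W C / AL w c.
The two rarest classes, al w C and AL W c, are the double crossovers. Comparing them with the parentals, only the w allele has switched, so w is the middle locus and the order is al – w – c.
al–w: (118 + 9)/1244 = 0.1021; w–c: (224 + 9)/1244 = 0.1873.
Expected DCO frequency = 0.1021 × 0.1873 ≈ 0.01912; observed = 9/1244 ≈ 0.00723.
Coefficient of coincidence = 0.00723/0.01912 ≈ 0.38.

0.38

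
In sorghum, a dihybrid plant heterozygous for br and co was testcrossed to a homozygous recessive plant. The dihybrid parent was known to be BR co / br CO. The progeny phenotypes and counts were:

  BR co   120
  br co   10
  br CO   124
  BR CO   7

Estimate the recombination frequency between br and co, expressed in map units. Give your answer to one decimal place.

The recombinant classes are BR CO and br co: 7 + 10 = 17.
Recombination frequency = 17/261 = 0.0651 ≈ 6.5%, i.e. 6.5 map units.

6.5 map units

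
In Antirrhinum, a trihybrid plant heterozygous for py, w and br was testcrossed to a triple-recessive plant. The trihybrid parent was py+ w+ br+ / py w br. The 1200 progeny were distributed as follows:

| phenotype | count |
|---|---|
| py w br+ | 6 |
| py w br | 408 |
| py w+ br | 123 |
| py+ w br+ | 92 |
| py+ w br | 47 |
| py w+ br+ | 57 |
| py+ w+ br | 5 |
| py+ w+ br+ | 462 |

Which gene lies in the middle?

br

The two rarest classes, py+ w+ br and py w br+, are the double crossovers. Comparing them with the parentals, only the br allele has switched, so br is the middle locus and the order is py – br – w.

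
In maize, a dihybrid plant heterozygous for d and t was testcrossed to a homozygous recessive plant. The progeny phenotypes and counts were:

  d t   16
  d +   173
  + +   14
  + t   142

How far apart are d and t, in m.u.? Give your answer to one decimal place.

8.7 m.u.

The two most frequent classes, + t (142) and d + (173), are the parental types, so the F1 was + t / d +.
The recombinant classes are + + and d t: 14 + 16 = 30.
Recombination frequency = 30/345 = 0.0870 ≈ 8.7%, i.e. 8.7 m.u.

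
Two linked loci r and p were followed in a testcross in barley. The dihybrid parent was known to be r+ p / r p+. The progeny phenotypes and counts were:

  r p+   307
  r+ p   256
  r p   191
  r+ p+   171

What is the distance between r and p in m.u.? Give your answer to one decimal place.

39.1 m.u.

The recombinant classes are r+ p+ and r p: 171 + 191 = 362.
Recombination frequency = 362/925 = 0.3914 ≈ 39.1%, i.e. 39.1 m.u.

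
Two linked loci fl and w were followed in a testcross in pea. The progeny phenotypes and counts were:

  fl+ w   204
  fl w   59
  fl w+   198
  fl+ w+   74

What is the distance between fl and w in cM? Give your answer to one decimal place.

24.9 cM

The two most frequent classes, fl+ w (204) and fl w+ (198), are the parental types, so the F1 was fl+ w / fl w+.
The recombinant classes are fl+ w+ and fl w: 74 + 59 = 133.
Recombination frequency = 133/535 = 0.2486 ≈ 24.9%, i.e. 24.9 cM.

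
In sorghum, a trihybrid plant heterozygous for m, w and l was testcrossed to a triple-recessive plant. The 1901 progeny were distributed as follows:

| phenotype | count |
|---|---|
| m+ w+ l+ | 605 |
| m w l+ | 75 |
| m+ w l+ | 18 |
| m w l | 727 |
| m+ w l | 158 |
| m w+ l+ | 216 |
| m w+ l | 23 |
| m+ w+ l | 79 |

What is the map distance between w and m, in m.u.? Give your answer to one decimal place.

The two most frequent reciprocal classes, m+ w+ l+ and m w l, are the parental types, so the F1 was m+ w+ l+ / m w l.
The two rarest classes, m+ w l+ and m w+ l, are the double crossovers. Comparing them with the parentals, only the w allele has switched, so w is the middle locus and the order is l – w – m.
Crossovers in the w–m interval produce the single-crossover classes m w+ l+ and m+ w l (216 + 158 = 374) plus the double crossovers (41).
RF(w–m) = (374 + 41) / 1901 = 415/1901 = 0.2183 → 21.8 m.u.

21.8 m.u.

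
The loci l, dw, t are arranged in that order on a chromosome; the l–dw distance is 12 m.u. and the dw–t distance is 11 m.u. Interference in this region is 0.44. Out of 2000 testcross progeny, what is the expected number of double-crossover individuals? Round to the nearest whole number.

15

Map distances give recombination frequencies of 0.120 and 0.110 for the two intervals.
With interference 0.44 (so coincidence = 0.56), expected double-crossover frequency = 0.120 × 0.110 × 0.56 = 0.00739.
Expected number = 0.00739 × 2000 = 14.78 ≈ 15.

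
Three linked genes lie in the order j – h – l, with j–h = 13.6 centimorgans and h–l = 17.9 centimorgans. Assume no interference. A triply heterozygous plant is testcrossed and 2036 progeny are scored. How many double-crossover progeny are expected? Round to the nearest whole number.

50

Map distances give recombination frequencies of 0.136 and 0.179 for the two intervals.
With no interference, expected double-crossover frequency = 0.136 × 0.179 = 0.02434.
Expected number = 0.02434 × 2036 = 49.56 ≈ 50.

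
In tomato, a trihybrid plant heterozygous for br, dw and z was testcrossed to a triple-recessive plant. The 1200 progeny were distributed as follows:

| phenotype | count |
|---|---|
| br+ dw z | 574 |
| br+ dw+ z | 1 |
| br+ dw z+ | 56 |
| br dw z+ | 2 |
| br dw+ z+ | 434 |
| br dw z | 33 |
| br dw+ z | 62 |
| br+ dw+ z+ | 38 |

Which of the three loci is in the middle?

dw

The two most frequent reciprocal classes, br dw+ z+ and br+ dw z, are the parental types, so the F1 was br dw+ z+ / br+ dw z.
The two rarest classes, br dw z+ and br+ dw+ z, are the double crossovers. Comparing them with the parentals, only the dw allele has switched, so dw is the middle locus and the order is br – dw – z.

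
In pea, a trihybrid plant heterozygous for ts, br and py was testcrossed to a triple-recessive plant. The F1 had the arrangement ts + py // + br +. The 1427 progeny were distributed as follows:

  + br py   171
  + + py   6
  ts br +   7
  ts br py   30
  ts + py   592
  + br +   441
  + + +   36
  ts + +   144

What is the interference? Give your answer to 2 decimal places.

0.28

The two rarest classes, + + py and ts br +, are the double crossovers. Comparing them with the parentals, only the ts allele has switched, so ts is the middle locus and the order is br – ts – py.
br–ts: (66 + 13)/1427 = 0.0554; ts–py: (315 + 13)/1427 = 0.2299.
Expected DCO frequency = 0.0554 × 0.2299 ≈ 0.01274; observed = 13/1427 ≈ 0.00911.
Coefficient of coincidence = 0.00911/0.01274 ≈ 0.72; interference = 1 − 0.72 = 0.28.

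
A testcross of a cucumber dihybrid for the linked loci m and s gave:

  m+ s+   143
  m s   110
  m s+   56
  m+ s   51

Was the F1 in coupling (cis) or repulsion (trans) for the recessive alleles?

cis

The two most frequent classes are m+ s+ (143) and m s (110); these are the parental (non-recombinant) types.
So the F1 carried m+ s+ on one chromosome and m s on the other — the recessive alleles are on the same chromosome (cis / coupling).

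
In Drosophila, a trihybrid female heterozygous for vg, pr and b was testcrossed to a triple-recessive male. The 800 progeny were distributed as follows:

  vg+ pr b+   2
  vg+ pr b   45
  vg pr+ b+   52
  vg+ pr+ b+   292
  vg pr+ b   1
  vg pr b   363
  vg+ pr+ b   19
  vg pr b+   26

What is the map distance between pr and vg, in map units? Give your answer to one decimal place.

The two most frequent reciprocal classes, vg+ pr+ b+ and vg pr b, are the parental types, so the F1 was vg+ pr+ b+ / vg pr b.
The two rarest classes, vg+ pr b+ and vg pr+ b, are the double crossovers. Comparing them with the parentals, only the pr allele has switched, so pr is the middle locus and the order is b – pr – vg.
Crossovers in the pr–vg interval produce the single-crossover classes vg pr+ b+ and vg+ pr b (52 + 45 = 97) plus the double crossovers (3).
RF(pr–vg) = (97 + 3) / 800 = 100/800 = 0.1250 → 12.5 map units.

12.5 map units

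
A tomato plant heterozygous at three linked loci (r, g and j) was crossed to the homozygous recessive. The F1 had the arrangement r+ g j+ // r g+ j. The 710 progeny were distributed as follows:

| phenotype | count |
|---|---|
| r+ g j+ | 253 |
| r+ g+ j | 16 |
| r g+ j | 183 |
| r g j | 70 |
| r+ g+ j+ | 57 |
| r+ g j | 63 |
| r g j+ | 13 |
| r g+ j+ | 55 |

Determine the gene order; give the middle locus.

The two rarest classes, r g j+ and r+ g+ j, are the double crossovers. Comparing them with the parentals, only the r allele has switched, so r is the middle locus and the order is j – r – g.

r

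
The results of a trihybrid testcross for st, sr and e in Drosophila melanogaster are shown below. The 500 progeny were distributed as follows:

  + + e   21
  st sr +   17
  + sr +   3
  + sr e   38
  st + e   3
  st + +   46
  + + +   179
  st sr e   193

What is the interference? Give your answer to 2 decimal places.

0.24

The two most frequent reciprocal classes, st sr e and + + +, are the parental types, so the F1 was st sr e / + + +.
The two rarest classes, st + e and + sr +, are the double crossovers. Comparing them with the parentals, only the sr allele has switched, so sr is the middle locus and the order is st – sr – e.
st–sr: (84 + 6)/500 = 0.1800; sr–e: (38 + 6)/500 = 0.0880.
Expected DCO frequency = 0.1800 × 0.0880 ≈ 0.01584; observed = 6/500 ≈ 0.01200.
Coefficient of coincidence = 0.01200/0.01584 ≈ 0.76; interference = 1 − 0.76 = 0.24.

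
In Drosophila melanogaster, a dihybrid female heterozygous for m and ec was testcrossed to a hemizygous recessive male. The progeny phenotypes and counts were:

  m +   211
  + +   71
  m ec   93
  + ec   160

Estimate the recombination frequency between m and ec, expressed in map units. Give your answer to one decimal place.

30.7 map units

The two most frequent classes, + ec (160) and m + (211), are the parental types, so the F1 was + ec / m +.
The recombinant classes are + + and m ec: 71 + 93 = 164.
Recombination frequency = 164/535 = 0.3065 ≈ 30.7%, i.e. 30.7 map units.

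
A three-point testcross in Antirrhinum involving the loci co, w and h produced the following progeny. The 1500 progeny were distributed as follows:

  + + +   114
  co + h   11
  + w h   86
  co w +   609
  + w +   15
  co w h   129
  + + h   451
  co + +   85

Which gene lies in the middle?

The two most frequent reciprocal classes, co w + and + + h, are the parental types, so the F1 was co w + / + + h.
The two rarest classes, + w + and co + h, are the double crossovers. Comparing them with the parentals, only the co allele has switched, so co is the middle locus and the order is w – co – h.

co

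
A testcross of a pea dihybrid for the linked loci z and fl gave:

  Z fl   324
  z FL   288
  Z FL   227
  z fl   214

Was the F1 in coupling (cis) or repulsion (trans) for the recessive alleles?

trans

The two most frequent classes are Z fl (324) and z FL (288); these are the parental (non-recombinant) types.
So the F1 carried Z fl on one chromosome and z FL on the other — the recessive alleles are on opposite chromosomes (trans / repulsion).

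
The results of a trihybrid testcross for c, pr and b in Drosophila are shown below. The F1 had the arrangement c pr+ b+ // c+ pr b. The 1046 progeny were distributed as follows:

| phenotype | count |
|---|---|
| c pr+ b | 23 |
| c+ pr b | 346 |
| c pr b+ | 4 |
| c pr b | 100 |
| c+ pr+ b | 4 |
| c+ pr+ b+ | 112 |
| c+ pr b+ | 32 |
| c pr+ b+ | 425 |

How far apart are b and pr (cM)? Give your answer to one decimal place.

The two rarest classes, c pr b+ and c+ pr+ b, are the double crossovers. Comparing them with the parentals, only the pr allele has switched, so pr is the middle locus and the order is b – pr – c.
Crossovers in the b–pr interval produce the single-crossover classes c pr+ b and c+ pr b+ (23 + 32 = 55) plus the double crossovers (8).
RF(b–pr) = (55 + 8) / 1046 = 63/1046 = 0.0602 → 6.0 cM.

6.0 cM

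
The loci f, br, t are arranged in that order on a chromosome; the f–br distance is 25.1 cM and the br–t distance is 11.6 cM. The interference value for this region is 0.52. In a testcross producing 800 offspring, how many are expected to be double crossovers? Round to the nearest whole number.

Map distances give recombination frequencies of 0.251 and 0.116 for the two intervals.
With interference 0.52 (so coincidence = 0.48), expected double-crossover frequency = 0.251 × 0.116 × 0.48 = 0.01398.
Expected number = 0.01398 × 800 = 11.18 ≈ 11.

11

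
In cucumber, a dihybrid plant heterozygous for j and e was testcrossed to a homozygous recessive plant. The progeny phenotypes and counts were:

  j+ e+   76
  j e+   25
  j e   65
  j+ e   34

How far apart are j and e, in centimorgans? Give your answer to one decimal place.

The two most frequent classes, j+ e+ (76) and j e (65), are the parental types, so the F1 was j+ e+ / j e.
The recombinant classes are j+ e and j e+: 34 + 25 = 59.
Recombination frequency = 59/200 = 0.2950 ≈ 29.5%, i.e. 29.5 centimorgans.

29.5 centimorgans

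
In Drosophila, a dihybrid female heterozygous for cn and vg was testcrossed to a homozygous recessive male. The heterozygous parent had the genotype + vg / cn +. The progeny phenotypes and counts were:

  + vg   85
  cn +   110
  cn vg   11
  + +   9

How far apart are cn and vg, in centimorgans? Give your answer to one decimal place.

9.3 centimorgans

The recombinant classes are + + and cn vg: 9 + 11 = 20.
Recombination frequency = 20/215 = 0.0930 ≈ 9.3%, i.e. 9.3 centimorgans.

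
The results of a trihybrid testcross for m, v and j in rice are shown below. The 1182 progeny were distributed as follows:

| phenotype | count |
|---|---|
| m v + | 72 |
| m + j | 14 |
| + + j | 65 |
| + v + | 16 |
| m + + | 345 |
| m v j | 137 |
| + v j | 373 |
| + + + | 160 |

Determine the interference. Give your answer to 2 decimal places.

0.35

The two most frequent reciprocal classes, + v j and m + +, are the parental types, so the F1 was + v j / m + +.
The two rarest classes, + v + and m + j, are the double crossovers. Comparing them with the parentals, only the j allele has switched, so j is the middle locus and the order is v – j – m.
v–j: (137 + 30)/1182 = 0.1413; j–m: (297 + 30)/1182 = 0.2766.
Expected DCO frequency = 0.1413 × 0.2766 ≈ 0.03908; observed = 30/1182 ≈ 0.02538.
Coefficient of coincidence = 0.02538/0.03908 ≈ 0.65; interference = 1 − 0.65 = 0.35.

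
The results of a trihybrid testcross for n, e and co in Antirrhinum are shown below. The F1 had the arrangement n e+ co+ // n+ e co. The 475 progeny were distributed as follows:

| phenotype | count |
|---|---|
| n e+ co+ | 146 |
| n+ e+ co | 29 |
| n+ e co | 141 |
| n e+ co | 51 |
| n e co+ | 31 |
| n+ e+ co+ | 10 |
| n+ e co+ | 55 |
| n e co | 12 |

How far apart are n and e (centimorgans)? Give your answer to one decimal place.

The two rarest classes, n+ e+ co+ and n e co, are the double crossovers. Comparing them with the parentals, only the n allele has switched, so n is the middle locus and the order is e – n – co.
Crossovers in the e–n interval produce the single-crossover classes n e co+ and n+ e+ co (31 + 29 = 60) plus the double crossovers (22).
RF(e–n) = (60 + 22) / 475 = 82/475 = 0.1726 → 17.3 centimorgans.

17.3 centimorgans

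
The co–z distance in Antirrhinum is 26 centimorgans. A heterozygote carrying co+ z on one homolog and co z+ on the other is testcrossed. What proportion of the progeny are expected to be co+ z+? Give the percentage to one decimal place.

13.0%

A map distance of 26 centimorgans corresponds to a recombination frequency of 0.260.
The F1 is co+ z / co z+, so co+ z+ is a recombinant gamete class with expected frequency r/2 = 0.260/2 = 0.1300.
That is 0.1300 = 13.0% of the progeny.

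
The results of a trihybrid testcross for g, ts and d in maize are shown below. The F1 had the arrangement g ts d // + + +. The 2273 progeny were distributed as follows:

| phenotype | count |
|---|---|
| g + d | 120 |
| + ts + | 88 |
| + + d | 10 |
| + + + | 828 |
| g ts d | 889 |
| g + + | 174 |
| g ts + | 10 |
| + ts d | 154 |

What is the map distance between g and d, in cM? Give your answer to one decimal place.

15.3 cM

The two rarest classes, g ts + and + + d, are the double crossovers. Comparing them with the parentals, only the d allele has switched, so d is the middle locus and the order is ts – d – g.
Crossovers in the d–g interval produce the single-crossover classes + ts d and g + + (154 + 174 = 328) plus the double crossovers (20).
RF(d–g) = (328 + 20) / 2273 = 348/2273 = 0.1531 → 15.3 cM.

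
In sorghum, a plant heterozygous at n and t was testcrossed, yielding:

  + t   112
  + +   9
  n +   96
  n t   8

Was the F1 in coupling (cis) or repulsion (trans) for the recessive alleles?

trans

The two most frequent classes are + t (112) and n + (96); these are the parental (non-recombinant) types.
So the F1 carried + t on one chromosome and n + on the other — the recessive alleles are on opposite chromosomes (trans / repulsion).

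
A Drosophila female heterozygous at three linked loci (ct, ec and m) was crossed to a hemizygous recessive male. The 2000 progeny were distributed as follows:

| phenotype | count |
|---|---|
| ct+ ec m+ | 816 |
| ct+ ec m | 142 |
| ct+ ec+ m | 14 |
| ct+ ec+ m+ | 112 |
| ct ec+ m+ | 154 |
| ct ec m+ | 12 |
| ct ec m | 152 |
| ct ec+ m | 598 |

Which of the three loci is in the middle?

ct

The two most frequent reciprocal classes, ct+ ec m+ and ct ec+ m, are the parental types, so the F1 was ct+ ec m+ / ct ec+ m.
The two rarest classes, ct ec m+ and ct+ ec+ m, are the double crossovers. Comparing them with the parentals, only the ct allele has switched, so ct is the middle locus and the order is m – ct – ec.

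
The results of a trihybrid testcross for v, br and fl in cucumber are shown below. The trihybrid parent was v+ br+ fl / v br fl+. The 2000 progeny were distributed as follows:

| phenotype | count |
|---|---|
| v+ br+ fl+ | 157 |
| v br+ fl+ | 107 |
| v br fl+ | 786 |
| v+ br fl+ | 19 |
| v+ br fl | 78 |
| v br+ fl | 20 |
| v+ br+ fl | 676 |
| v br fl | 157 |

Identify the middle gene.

v

The two rarest classes, v br+ fl and v+ br fl+, are the double crossovers. Comparing them with the parentals, only the v allele has switched, so v is the middle locus and the order is fl – v – br.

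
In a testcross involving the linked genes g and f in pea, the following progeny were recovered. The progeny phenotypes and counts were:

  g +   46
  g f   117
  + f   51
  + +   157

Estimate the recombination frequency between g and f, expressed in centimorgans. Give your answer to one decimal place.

The two most frequent classes, + + (157) and g f (117), are the parental types, so the F1 was + + / g f.
The recombinant classes are + f and g +: 51 + 46 = 97.
Recombination frequency = 97/371 = 0.2615 ≈ 26.1%, i.e. 26.1 centimorgans.

26.1 centimorgans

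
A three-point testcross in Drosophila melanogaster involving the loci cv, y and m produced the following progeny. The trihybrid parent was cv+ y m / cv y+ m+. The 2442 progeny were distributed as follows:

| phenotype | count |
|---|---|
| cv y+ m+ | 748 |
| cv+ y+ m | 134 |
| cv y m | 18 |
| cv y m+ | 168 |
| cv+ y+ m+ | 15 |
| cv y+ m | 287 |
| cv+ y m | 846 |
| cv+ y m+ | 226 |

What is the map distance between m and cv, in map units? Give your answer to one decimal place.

The two rarest classes, cv y m and cv+ y+ m+, are the double crossovers. Comparing them with the parentals, only the cv allele has switched, so cv is the middle locus and the order is y – cv – m.
Crossovers in the cv–m interval produce the single-crossover classes cv+ y m+ and cv y+ m (226 + 287 = 513) plus the double crossovers (33).
RF(cv–m) = (513 + 33) / 2442 = 546/2442 = 0.2236 → 22.4 map units.

22.4 map units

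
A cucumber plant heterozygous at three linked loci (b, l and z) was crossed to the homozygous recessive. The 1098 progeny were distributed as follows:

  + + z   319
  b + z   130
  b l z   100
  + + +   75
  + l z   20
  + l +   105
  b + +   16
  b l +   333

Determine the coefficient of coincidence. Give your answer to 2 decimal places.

0.69

The two most frequent reciprocal classes, + + z and b l +, are the parental types, so the F1 was + + z / b l +.
The two rarest classes, + l z and b + +, are the double crossovers. Comparing them with the parentals, only the l allele has switched, so l is the middle locus and the order is b – l – z.
b–l: (235 + 36)/1098 = 0.2468; l–z: (175 + 36)/1098 = 0.1922.
Expected DCO frequency = 0.2468 × 0.1922 ≈ 0.04743; observed = 36/1098 ≈ 0.03279.
Coefficient of coincidence = 0.03279/0.04743 ≈ 0.69.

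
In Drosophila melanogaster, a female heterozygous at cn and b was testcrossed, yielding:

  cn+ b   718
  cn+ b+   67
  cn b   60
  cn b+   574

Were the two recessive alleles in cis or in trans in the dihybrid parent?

trans

The two most frequent classes are cn+ b (718) and cn b+ (574); these are the parental (non-recombinant) types.
So the F1 carried cn+ b on one chromosome and cn b+ on the other — the recessive alleles are on opposite chromosomes (trans / repulsion).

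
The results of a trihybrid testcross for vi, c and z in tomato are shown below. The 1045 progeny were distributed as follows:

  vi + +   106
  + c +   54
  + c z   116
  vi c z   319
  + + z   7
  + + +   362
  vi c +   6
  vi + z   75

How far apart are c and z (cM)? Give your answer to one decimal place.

The two most frequent reciprocal classes, vi c z and + + +, are the parental types, so the F1 was vi c z / + + +.
The two rarest classes, vi c + and + + z, are the double crossovers. Comparing them with the parentals, only the z allele has switched, so z is the middle locus and the order is c – z – vi.
Crossovers in the c–z interval produce the single-crossover classes vi + z and + c + (75 + 54 = 129) plus the double crossovers (13).
RF(c–z) = (129 + 13) / 1045 = 142/1045 = 0.1359 → 13.6 cM.

13.6 cM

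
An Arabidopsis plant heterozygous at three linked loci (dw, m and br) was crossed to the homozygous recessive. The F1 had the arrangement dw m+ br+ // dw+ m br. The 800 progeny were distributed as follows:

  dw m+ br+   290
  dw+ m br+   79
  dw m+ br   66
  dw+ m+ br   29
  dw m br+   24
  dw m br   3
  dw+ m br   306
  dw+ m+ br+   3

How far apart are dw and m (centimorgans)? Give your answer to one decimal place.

The two rarest classes, dw+ m+ br+ and dw m br, are the double crossovers. Comparing them with the parentals, only the dw allele has switched, so dw is the middle locus and the order is br – dw – m.
Crossovers in the dw–m interval produce the single-crossover classes dw m br+ and dw+ m+ br (24 + 29 = 53) plus the double crossovers (6).
RF(dw–m) = (53 + 6) / 800 = 59/800 = 0.0737 → 7.4 centimorgans.

7.4 centimorgans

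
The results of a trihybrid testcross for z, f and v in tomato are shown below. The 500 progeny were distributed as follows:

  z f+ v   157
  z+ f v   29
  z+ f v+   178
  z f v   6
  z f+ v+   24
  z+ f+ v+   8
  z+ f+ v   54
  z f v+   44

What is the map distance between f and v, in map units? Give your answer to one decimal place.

The two most frequent reciprocal classes, z f+ v and z+ f v+, are the parental types, so the F1 was z f+ v / z+ f v+.
The two rarest classes, z f v and z+ f+ v+, are the double crossovers. Comparing them with the parentals, only the f allele has switched, so f is the middle locus and the order is z – f – v.
Crossovers in the f–v interval produce the single-crossover classes z f+ v+ and z+ f v (24 + 29 = 53) plus the double crossovers (14).
RF(f–v) = (53 + 14) / 500 = 67/500 = 0.1340 → 13.4 map units.

13.4 map units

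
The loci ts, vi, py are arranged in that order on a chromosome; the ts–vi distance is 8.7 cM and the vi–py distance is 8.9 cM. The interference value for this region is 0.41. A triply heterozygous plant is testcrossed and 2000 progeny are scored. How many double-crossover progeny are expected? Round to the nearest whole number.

9

Map distances give recombination frequencies of 0.087 and 0.089 for the two intervals.
With interference 0.41 (so coincidence = 0.59), expected double-crossover frequency = 0.087 × 0.089 × 0.59 = 0.00457.
Expected number = 0.00457 × 2000 = 9.14 ≈ 9.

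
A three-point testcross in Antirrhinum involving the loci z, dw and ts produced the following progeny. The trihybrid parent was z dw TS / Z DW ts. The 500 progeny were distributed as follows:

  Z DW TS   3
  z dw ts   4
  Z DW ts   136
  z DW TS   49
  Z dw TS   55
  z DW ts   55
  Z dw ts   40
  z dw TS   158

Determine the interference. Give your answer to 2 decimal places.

The two rarest classes, z dw ts and Z DW TS, are the double crossovers. Comparing them with the parentals, only the ts allele has switched, so ts is the middle locus and the order is z – ts – dw.
z–ts: (110 + 7)/500 = 0.2340; ts–dw: (89 + 7)/500 = 0.1920.
Expected DCO frequency = 0.2340 × 0.1920 ≈ 0.04493; observed = 7/500 ≈ 0.01400.
Coefficient of coincidence = 0.01400/0.04493 ≈ 0.31; interference = 1 − 0.31 = 0.69.

0.69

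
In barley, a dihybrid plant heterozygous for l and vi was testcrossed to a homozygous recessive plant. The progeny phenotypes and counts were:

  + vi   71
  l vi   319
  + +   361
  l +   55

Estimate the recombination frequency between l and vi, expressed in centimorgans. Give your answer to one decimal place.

The two most frequent classes, + + (361) and l vi (319), are the parental types, so the F1 was + + / l vi.
The recombinant classes are + vi and l +: 71 + 55 = 126.
Recombination frequency = 126/806 = 0.1563 ≈ 15.6%, i.e. 15.6 centimorgans.

15.6 centimorgans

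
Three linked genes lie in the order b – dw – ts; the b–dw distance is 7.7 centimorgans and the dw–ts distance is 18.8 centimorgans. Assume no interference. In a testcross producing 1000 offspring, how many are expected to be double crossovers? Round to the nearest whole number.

Map distances give recombination frequencies of 0.077 and 0.188 for the two intervals.
With no interference, expected double-crossover frequency = 0.077 × 0.188 = 0.01448.
Expected number = 0.01448 × 1000 = 14.48 ≈ 14.

14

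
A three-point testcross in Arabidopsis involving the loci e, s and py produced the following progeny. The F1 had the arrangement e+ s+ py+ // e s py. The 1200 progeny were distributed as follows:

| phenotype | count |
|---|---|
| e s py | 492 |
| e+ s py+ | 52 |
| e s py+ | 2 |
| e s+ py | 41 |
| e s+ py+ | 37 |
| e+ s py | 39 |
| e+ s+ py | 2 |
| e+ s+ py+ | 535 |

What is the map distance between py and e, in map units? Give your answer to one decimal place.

The two rarest classes, e+ s+ py and e s py+, are the double crossovers. Comparing them with the parentals, only the py allele has switched, so py is the middle locus and the order is e – py – s.
Crossovers in the e–py interval produce the single-crossover classes e s+ py+ and e+ s py (37 + 39 = 76) plus the double crossovers (4).
RF(e–py) = (76 + 4) / 1200 = 80/1200 = 0.0667 → 6.7 map units.

6.7 map units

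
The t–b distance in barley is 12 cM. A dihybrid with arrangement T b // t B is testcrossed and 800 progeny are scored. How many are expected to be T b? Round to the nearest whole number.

352

A map distance of 12 cM corresponds to a recombination frequency of 0.120.
The F1 is T b / t B, so T b is a parental gamete class with expected frequency (1 − r)/2 = 0.880/2 = 0.4400.
Expected number = 0.4400 × 800 = 352.00 ≈ 352.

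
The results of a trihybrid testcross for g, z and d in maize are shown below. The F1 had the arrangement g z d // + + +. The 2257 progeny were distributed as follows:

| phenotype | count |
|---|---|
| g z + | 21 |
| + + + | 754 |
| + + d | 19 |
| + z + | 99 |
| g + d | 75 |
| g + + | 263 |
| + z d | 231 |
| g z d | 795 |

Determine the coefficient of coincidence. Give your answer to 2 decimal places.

0.79

The two rarest classes, g z + and + + d, are the double crossovers. Comparing them with the parentals, only the d allele has switched, so d is the middle locus and the order is g – d – z.
g–d: (494 + 40)/2257 = 0.2366; d–z: (174 + 40)/2257 = 0.0948.
Expected DCO frequency = 0.2366 × 0.0948 ≈ 0.02243; observed = 40/2257 ≈ 0.01772.
Coefficient of coincidence = 0.01772/0.02243 ≈ 0.79.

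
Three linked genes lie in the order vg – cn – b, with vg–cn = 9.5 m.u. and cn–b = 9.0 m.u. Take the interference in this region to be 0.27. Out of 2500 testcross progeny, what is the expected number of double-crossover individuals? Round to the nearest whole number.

Map distances give recombination frequencies of 0.095 and 0.090 for the two intervals.
With interference 0.27 (so coincidence = 0.73), expected double-crossover frequency = 0.095 × 0.090 × 0.73 = 0.00624.
Expected number = 0.00624 × 2500 = 15.60 ≈ 16.

16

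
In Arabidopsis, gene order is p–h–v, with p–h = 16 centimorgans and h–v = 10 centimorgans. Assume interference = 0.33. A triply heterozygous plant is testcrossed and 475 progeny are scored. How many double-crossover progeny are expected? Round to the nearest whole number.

Map distances give recombination frequencies of 0.160 and 0.100 for the two intervals.
With interference 0.33 (so coincidence = 0.67), expected double-crossover frequency = 0.160 × 0.100 × 0.67 = 0.01072.
Expected number = 0.01072 × 475 = 5.09 ≈ 5.

5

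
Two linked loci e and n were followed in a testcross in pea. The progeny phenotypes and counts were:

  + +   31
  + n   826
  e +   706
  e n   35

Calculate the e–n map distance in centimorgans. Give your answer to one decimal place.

4.1 centimorgans

The two most frequent classes, + n (826) and e + (706), are the parental types, so the F1 was + n / e +.
The recombinant classes are + + and e n: 31 + 35 = 66.
Recombination frequency = 66/1598 = 0.0413 ≈ 4.1%, i.e. 4.1 centimorgans.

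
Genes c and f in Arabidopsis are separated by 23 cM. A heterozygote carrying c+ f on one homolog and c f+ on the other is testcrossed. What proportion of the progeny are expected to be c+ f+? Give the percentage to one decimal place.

11.5%

A map distance of 23 cM corresponds to a recombination frequency of 0.230.
The F1 is c+ f / c f+, so c+ f+ is a recombinant gamete class with expected frequency r/2 = 0.230/2 = 0.1150.
That is 0.1150 = 11.5% of the progeny.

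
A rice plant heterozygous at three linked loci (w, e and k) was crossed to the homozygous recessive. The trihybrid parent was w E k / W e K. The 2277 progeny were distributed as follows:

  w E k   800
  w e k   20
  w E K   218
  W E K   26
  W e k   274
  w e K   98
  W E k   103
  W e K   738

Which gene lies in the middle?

The two rarest classes, w e k and W E K, are the double crossovers. Comparing them with the parentals, only the e allele has switched, so e is the middle locus and the order is k – e – w.

e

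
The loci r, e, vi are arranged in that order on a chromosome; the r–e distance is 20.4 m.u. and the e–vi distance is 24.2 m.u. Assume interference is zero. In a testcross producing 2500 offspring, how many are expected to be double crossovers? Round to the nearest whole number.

Map distances give recombination frequencies of 0.204 and 0.242 for the two intervals.
With no interference, expected double-crossover frequency = 0.204 × 0.242 = 0.04937.
Expected number = 0.04937 × 2500 = 123.42 ≈ 123.

123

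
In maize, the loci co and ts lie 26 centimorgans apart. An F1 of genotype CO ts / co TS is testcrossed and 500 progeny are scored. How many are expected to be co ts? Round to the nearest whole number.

65

A map distance of 26 centimorgans corresponds to a recombination frequency of 0.260.
The F1 is CO ts / co TS, so co ts is a recombinant gamete class with expected frequency r/2 = 0.260/2 = 0.1300.
Expected number = 0.1300 × 500 = 65.00 ≈ 65.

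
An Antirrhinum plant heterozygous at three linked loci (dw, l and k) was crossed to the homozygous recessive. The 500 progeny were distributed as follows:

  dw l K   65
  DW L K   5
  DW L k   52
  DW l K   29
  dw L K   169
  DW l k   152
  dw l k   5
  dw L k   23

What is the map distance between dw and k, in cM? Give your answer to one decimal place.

12.4 cM

The two most frequent reciprocal classes, dw L K and DW l k, are the parental types, so the F1 was dw L K / DW l k.
The two rarest classes, DW L K and dw l k, are the double crossovers. Comparing them with the parentals, only the dw allele has switched, so dw is the middle locus and the order is k – dw – l.
Crossovers in the k–dw interval produce the single-crossover classes dw L k and DW l K (23 + 29 = 52) plus the double crossovers (10).
RF(k–dw) = (52 + 10) / 500 = 62/500 = 0.1240 → 12.4 cM.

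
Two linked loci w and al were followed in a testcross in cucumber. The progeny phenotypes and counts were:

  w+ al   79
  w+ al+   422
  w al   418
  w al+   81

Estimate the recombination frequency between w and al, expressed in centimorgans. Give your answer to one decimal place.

The two most frequent classes, w+ al+ (422) and w al (418), are the parental types, so the F1 was w+ al+ / w al.
The recombinant classes are w+ al and w al+: 79 + 81 = 160.
Recombination frequency = 160/1000 = 0.1600 ≈ 16.0%, i.e. 16.0 centimorgans.

16.0 centimorgans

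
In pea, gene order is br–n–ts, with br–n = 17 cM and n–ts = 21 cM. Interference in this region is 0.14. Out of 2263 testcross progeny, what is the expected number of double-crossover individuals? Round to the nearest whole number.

Map distances give recombination frequencies of 0.170 and 0.210 for the two intervals.
With interference 0.14 (so coincidence = 0.86), expected double-crossover frequency = 0.170 × 0.210 × 0.86 = 0.03070.
Expected number = 0.03070 × 2263 = 69.48 ≈ 69.

69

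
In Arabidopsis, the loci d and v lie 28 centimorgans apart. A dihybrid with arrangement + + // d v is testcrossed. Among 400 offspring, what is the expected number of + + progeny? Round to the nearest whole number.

144

A map distance of 28 centimorgans corresponds to a recombination frequency of 0.280.
The F1 is + + / d v, so + + is a parental gamete class with expected frequency (1 − r)/2 = 0.720/2 = 0.3600.
Expected number = 0.3600 × 400 = 144.00 ≈ 144.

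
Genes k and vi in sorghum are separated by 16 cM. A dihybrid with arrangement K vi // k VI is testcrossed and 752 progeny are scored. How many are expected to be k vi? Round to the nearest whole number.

A map distance of 16 cM corresponds to a recombination frequency of 0.160.
The F1 is K vi / k VI, so k vi is a recombinant gamete class with expected frequency r/2 = 0.160/2 = 0.0800.
Expected number = 0.0800 × 752 = 60.16 ≈ 60.

60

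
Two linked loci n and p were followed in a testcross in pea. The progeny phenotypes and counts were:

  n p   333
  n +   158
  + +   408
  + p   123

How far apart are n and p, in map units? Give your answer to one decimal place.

27.5 map units

The two most frequent classes, + + (408) and n p (333), are the parental types, so the F1 was + + / n p.
The recombinant classes are + p and n +: 123 + 158 = 281.
Recombination frequency = 281/1022 = 0.2750 ≈ 27.5%, i.e. 27.5 map units.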